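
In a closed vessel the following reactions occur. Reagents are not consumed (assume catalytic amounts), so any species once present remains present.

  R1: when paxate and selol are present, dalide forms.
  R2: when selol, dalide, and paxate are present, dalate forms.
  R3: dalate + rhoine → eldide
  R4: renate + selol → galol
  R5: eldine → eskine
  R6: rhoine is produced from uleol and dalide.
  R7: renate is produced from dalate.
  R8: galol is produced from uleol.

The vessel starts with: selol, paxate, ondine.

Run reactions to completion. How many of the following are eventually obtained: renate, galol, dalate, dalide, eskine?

paxate and selol present → dalide forms (R1).
selol, dalide, and paxate present → dalate forms (R2).
dalate present → renate forms (R7).
renate and selol present → galol forms (R4).
renate: reached.
galol: reached.
dalate: reached.
dalide: reached.
eskine would need eldine (R5), but eldine never forms.
Reached: renate, galol, dalate, and dalide — 4 of the 5.

4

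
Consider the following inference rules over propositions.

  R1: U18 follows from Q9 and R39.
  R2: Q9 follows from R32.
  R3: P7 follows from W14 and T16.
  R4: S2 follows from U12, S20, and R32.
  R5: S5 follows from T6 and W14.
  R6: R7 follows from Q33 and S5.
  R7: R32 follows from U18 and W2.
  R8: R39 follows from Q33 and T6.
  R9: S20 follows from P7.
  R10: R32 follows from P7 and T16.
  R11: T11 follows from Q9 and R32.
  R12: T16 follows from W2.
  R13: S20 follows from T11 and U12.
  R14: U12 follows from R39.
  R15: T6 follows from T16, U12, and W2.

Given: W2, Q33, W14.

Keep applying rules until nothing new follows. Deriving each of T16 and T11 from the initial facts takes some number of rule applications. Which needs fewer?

T16

T16: W2 holds, so T16 follows (R12). [1 rule application]
T11: W2 holds, so T16 follows (R12). From W14 and T16, R3 gives P7. From P7 and T16, R10 gives R32. R32 holds, so Q9 follows (R2). Q9 and R32 hold, so T11 follows (R11). [5 rule applications]
T16 needs fewer.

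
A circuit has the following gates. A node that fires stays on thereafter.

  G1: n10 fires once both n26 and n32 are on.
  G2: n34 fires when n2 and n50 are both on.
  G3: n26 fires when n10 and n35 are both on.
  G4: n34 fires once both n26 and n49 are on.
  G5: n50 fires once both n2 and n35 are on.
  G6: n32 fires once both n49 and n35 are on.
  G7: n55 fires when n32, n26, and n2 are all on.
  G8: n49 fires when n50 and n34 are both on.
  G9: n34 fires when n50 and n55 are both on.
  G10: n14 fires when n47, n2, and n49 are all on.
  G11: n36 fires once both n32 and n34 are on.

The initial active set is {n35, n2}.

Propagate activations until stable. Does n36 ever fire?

Yes

n2 and n35 are on, so n50 fires (G5).
G2: n2 and n50 on → n34 on.
G8: n50 and n34 on → n49 on.
n49 and n35 are on, so n32 fires (G6).
n32 and n34 are on, so n36 fires (G11).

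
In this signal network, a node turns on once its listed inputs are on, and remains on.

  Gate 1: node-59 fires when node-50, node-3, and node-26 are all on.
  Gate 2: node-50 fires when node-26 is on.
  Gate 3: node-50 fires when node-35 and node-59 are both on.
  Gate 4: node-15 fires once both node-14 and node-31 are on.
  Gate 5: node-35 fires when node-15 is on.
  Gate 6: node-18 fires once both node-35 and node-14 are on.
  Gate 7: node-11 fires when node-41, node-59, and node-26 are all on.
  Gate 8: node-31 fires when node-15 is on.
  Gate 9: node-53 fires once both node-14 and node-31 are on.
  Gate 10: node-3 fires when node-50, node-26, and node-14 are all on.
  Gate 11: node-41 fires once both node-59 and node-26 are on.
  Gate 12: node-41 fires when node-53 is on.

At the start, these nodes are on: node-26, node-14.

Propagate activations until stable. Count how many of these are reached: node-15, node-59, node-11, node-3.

node-26 is on, so node-50 fires (Gate 2).
Gate 10: node-50, node-26, and node-14 on → node-3 on.
Gate 1: node-50, node-3, and node-26 on → node-59 on.
node-59 and node-26 are on, so node-41 fires (Gate 11).
Gate 7: node-41, node-59, and node-26 on → node-11 on.
node-15 would need node-14 and node-31 (Gate 4), but node-31 never turns on.
node-59: reached.
node-11: reached.
node-3: reached.
Reached: node-59, node-11, and node-3 — 3 of the 4.

3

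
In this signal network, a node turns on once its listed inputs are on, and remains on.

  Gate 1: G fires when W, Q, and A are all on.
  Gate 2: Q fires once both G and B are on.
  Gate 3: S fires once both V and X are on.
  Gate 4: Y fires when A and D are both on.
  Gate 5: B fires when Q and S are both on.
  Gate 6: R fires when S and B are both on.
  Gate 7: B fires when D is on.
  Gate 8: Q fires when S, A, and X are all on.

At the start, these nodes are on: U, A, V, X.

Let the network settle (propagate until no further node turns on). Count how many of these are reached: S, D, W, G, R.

2

V and X are on, so S fires (Gate 3).
S, A, and X are on, so Q fires (Gate 8).
Gate 5: Q and S on → B on.
Gate 6: S and B on → R on.
S: reached.
No rule produces D, and it is not given.
No rule produces W, and it is not given.
G would need W, Q, and A (Gate 1), but W never turns on.
R: reached.
Reached: S and R — 2 of the 5.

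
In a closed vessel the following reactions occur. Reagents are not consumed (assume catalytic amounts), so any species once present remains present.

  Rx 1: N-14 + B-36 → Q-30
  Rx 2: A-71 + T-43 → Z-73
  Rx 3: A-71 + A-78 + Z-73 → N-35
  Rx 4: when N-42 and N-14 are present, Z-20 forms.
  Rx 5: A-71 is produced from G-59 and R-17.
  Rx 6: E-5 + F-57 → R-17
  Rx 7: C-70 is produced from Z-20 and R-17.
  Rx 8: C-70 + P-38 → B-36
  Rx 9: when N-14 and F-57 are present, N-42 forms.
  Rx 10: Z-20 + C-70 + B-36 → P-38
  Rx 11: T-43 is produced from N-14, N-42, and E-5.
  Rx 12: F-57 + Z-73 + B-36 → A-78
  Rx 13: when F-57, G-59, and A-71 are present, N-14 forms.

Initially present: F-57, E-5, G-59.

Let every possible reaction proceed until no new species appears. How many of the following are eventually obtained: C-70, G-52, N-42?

E-5 and F-57 present → R-17 forms (Rx 6).
G-59 and R-17 present → A-71 forms (Rx 5).
F-57, G-59, and A-71 present → N-14 forms (Rx 13).
N-14 and F-57 present → N-42 forms (Rx 9).
N-42 and N-14 present → Z-20 forms (Rx 4).
Z-20 and R-17 present → C-70 forms (Rx 7).
C-70: reached.
No rule produces G-52, and it is not given.
N-42: reached.
Reached: C-70 and N-42 — 2 of the 3.

2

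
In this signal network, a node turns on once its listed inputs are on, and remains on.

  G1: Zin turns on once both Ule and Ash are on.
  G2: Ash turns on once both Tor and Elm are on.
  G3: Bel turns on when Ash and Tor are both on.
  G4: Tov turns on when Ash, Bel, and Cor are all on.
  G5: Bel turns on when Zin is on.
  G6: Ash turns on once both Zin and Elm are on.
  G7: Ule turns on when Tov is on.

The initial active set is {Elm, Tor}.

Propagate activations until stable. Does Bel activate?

G2: Tor and Elm on → Ash on.
Ash and Tor are on, so Bel turns on (G3).

Yes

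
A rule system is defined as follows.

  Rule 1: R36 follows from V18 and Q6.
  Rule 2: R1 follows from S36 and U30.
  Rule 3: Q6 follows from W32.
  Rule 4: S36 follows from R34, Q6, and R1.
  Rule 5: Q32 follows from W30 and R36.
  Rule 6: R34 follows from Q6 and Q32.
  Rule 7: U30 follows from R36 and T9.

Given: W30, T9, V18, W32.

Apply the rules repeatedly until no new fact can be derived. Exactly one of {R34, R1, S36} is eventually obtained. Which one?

From W32, Rule 3 gives Q6.
From V18 and Q6, Rule 1 gives R36.
From W30 and R36, Rule 5 gives Q32.
Q6 and Q32 hold, so R34 follows (Rule 6).
R1 would need S36 and U30 (Rule 2), but S36 is never established. S36 would need R34, Q6, and R1 (Rule 4), but R1 is never established.

R34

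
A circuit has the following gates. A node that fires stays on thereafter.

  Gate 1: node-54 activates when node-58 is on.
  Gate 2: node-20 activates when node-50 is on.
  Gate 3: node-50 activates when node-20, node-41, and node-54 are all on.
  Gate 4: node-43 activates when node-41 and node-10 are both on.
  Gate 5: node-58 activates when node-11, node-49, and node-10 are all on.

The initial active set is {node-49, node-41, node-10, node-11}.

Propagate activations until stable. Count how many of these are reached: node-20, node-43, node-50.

1

Gate 4: node-41 and node-10 on → node-43 on.
node-20 would need node-50 (Gate 2), but node-50 never turns on.
node-43: reached.
node-50 would need node-20, node-41, and node-54 (Gate 3), but node-20 never turns on.
Reached: node-43 — 1 of the 3.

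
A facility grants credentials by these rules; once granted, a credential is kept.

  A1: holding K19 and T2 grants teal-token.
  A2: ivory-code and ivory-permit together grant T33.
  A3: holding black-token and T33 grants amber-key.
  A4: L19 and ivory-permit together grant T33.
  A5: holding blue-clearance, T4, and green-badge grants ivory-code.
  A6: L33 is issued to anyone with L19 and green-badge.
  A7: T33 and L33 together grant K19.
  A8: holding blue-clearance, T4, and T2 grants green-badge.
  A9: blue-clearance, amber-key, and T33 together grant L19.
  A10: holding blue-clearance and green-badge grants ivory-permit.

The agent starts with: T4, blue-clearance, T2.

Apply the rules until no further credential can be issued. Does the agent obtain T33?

Holding blue-clearance, T4, and T2 grants green-badge (A8).
Holding blue-clearance, T4, and green-badge grants ivory-code (A5).
Holding blue-clearance and green-badge grants ivory-permit (A10).
Holding ivory-code and ivory-permit grants T33 (A2).

Yes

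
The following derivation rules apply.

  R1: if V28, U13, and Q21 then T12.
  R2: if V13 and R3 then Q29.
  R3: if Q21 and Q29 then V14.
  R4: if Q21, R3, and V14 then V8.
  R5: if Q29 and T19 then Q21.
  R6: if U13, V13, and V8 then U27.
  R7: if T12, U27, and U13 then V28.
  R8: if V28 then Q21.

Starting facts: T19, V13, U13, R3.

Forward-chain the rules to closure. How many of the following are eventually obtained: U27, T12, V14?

V13 and R3 hold, so Q29 follows (R2).
From Q29 and T19, R5 gives Q21.
Q21 and Q29 hold, so V14 follows (R3).
From Q21, R3, and V14, R4 gives V8.
From U13, V13, and V8, R6 gives U27.
U27: reached.
T12 would need V28, U13, and Q21 (R1), but V28 is never established.
V14: reached.
Reached: U27 and V14 — 2 of the 3.

2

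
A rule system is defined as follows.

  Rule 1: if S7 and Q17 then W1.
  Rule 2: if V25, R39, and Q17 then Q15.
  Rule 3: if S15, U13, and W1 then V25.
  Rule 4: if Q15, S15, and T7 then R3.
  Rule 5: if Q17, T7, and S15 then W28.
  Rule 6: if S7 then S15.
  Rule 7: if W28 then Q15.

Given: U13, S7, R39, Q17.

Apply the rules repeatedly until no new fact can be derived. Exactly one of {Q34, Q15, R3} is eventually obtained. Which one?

Q15

S7 holds, so S15 follows (Rule 6).
S7 and Q17 hold, so W1 follows (Rule 1).
S15, U13, and W1 hold, so V25 follows (Rule 3).
V25, R39, and Q17 hold, so Q15 follows (Rule 2).
R3 would need Q15, S15, and T7 (Rule 4), but T7 is never established. No rule produces Q34, and it is not given.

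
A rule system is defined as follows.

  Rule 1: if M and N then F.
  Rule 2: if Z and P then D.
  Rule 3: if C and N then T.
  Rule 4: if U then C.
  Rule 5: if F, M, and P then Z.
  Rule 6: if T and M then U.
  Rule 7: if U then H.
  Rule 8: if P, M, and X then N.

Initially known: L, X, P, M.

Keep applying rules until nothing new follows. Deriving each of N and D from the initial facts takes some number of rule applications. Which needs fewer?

N

N: From P, M, and X, Rule 8 gives N. [1 rule application]
D: P, M, and X hold, so N follows (Rule 8). From M and N, Rule 1 gives F. From F, M, and P, Rule 5 gives Z. From Z and P, Rule 2 gives D. [4 rule applications]
N needs fewer.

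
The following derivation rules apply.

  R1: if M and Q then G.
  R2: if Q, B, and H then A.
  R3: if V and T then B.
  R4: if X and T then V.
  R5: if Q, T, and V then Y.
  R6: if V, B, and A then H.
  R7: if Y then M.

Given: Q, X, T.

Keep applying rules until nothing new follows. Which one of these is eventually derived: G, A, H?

X and T hold, so V follows (R4).
From Q, T, and V, R5 gives Y.
From Y, R7 gives M.
M and Q hold, so G follows (R1).
A would need Q, B, and H (R2), but H is never established. H would need V, B, and A (R6), but A is never established.

G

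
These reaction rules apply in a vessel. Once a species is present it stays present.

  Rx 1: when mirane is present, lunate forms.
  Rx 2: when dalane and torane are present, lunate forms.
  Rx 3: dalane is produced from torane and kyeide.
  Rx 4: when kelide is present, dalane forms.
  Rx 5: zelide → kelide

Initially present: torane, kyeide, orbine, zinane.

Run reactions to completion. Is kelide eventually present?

No

kelide would need zelide (Rx 5), but zelide never forms.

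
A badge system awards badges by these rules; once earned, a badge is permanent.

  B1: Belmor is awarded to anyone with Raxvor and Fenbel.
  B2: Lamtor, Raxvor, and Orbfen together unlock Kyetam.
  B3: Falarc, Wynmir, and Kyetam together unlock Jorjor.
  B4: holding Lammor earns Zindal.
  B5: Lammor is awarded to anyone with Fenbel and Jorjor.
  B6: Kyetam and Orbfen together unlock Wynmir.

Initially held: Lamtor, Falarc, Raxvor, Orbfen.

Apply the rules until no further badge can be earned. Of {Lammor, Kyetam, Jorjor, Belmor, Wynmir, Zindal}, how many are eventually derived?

With Lamtor, Raxvor, and Orbfen, Kyetam is earned (B2).
With Kyetam and Orbfen, Wynmir is earned (B6).
With Falarc, Wynmir, and Kyetam, Jorjor is earned (B3).
Lammor would need Fenbel and Jorjor (B5), but Fenbel is never earned.
Kyetam: reached.
Jorjor: reached.
Belmor would need Raxvor and Fenbel (B1), but Fenbel is never earned.
Wynmir: reached.
Zindal would need Lammor (B4), but Lammor is never earned.
Reached: Kyetam, Jorjor, and Wynmir — 3 of the 6.

3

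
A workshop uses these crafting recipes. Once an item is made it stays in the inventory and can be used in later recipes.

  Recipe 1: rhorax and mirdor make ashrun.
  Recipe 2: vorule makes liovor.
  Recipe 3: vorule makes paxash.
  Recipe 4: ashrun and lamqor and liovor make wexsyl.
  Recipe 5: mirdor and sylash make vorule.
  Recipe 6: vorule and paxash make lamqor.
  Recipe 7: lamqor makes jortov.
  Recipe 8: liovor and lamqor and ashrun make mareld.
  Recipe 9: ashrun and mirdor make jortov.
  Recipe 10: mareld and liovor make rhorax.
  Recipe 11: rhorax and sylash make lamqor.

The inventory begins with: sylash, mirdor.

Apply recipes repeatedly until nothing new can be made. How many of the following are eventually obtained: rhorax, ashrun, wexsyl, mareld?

rhorax would need mareld and liovor (Recipe 10), but mareld is never obtained.
ashrun would need rhorax and mirdor (Recipe 1), but rhorax is never obtained.
wexsyl would need ashrun, lamqor, and liovor (Recipe 4), but ashrun is never obtained.
mareld would need liovor, lamqor, and ashrun (Recipe 8), but ashrun is never obtained.
None of the 4 are reached.

0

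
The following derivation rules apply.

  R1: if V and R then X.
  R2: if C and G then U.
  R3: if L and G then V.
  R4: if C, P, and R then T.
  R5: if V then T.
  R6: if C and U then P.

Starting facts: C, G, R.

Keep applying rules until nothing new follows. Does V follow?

No

V would need L and G (R3), but L is never established.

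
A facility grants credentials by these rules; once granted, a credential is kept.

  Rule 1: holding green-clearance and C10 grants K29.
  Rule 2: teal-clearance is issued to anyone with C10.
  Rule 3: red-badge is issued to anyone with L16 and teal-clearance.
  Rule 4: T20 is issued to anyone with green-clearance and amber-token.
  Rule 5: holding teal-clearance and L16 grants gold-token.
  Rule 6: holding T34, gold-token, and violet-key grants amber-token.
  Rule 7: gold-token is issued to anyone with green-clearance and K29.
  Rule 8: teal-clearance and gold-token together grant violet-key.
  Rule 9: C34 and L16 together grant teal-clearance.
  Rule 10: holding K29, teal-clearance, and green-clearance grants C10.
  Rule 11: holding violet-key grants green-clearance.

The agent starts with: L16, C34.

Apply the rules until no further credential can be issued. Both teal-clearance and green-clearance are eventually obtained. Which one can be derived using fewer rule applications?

teal-clearance

teal-clearance: Holding C34 and L16 grants teal-clearance (Rule 9). [1 rule application]
green-clearance: Holding C34 and L16 grants teal-clearance (Rule 9). Holding teal-clearance and L16 grants gold-token (Rule 5). Holding teal-clearance and gold-token grants violet-key (Rule 8). Holding violet-key grants green-clearance (Rule 11). [4 rule applications]
teal-clearance needs fewer.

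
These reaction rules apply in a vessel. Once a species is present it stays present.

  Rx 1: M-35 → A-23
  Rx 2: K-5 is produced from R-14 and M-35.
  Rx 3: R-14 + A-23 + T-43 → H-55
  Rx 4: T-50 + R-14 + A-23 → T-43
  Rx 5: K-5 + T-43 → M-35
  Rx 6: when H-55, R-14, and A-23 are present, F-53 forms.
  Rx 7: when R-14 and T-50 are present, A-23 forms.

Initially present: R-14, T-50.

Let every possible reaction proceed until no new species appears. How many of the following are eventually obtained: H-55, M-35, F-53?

2

R-14 and T-50 present → A-23 forms (Rx 7).
T-50, R-14, and A-23 present → T-43 forms (Rx 4).
R-14, A-23, and T-43 present → H-55 forms (Rx 3).
H-55, R-14, and A-23 present → F-53 forms (Rx 6).
H-55: reached.
M-35 would need K-5 and T-43 (Rx 5), but K-5 never forms.
F-53: reached.
Reached: H-55 and F-53 — 2 of the 3.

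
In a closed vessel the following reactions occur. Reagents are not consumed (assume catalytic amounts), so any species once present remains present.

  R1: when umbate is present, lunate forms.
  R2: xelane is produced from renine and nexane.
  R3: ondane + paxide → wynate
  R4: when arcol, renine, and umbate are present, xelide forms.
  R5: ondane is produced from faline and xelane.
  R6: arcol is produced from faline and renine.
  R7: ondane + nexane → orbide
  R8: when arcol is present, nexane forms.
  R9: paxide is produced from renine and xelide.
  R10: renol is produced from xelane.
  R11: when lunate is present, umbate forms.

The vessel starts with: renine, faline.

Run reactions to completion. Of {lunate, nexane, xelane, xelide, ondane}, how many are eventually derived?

3

faline and renine present → arcol forms (R6).
arcol present → nexane forms (R8).
renine and nexane present → xelane forms (R2).
faline and xelane present → ondane forms (R5).
lunate would need umbate (R1), but umbate never forms.
nexane: reached.
xelane: reached.
xelide would need arcol, renine, and umbate (R4), but umbate never forms.
ondane: reached.
Reached: nexane, xelane, and ondane — 3 of the 5.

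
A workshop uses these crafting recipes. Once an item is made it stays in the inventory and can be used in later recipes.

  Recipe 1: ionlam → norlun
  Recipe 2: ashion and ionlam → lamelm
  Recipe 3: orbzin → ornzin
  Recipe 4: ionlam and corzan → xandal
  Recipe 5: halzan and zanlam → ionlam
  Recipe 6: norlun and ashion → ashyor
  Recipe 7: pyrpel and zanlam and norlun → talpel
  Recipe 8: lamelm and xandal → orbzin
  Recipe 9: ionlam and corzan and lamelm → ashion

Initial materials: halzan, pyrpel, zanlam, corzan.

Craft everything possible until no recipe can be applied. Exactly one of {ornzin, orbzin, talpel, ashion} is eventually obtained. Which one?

Using Recipe 5, halzan and zanlam make ionlam.
ionlam → norlun (Recipe 1).
pyrpel and zanlam and norlun → talpel (Recipe 7).
orbzin would need lamelm and xandal (Recipe 8), but lamelm is never obtained. ashion would need ionlam, corzan, and lamelm (Recipe 9), but lamelm is never obtained. ornzin would need orbzin (Recipe 3), but orbzin is never obtained.

talpel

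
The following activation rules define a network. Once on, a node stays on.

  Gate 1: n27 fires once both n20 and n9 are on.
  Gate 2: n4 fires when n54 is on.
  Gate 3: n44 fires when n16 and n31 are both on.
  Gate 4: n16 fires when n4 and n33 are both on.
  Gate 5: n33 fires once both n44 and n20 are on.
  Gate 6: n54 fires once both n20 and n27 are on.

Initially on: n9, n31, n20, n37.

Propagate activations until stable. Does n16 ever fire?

n16 would need n4 and n33 (Gate 4), but n33 never turns on.

No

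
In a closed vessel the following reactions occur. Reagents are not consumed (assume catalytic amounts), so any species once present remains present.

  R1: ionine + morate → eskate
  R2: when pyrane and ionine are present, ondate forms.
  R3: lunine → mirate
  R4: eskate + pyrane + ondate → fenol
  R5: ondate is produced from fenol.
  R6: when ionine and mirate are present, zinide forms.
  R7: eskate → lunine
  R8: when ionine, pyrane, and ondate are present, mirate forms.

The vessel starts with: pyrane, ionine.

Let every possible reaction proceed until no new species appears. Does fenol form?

No

fenol would need eskate, pyrane, and ondate (R4), but eskate never forms.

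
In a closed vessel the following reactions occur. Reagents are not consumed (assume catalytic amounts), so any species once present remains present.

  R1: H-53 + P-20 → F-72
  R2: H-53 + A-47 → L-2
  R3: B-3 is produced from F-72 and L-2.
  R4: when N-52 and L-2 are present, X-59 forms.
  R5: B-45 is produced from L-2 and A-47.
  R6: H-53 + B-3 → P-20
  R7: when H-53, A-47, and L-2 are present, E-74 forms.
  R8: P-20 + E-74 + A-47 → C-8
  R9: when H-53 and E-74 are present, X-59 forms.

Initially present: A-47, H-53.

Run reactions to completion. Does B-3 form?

B-3 would need F-72 and L-2 (R3), but F-72 never forms.

No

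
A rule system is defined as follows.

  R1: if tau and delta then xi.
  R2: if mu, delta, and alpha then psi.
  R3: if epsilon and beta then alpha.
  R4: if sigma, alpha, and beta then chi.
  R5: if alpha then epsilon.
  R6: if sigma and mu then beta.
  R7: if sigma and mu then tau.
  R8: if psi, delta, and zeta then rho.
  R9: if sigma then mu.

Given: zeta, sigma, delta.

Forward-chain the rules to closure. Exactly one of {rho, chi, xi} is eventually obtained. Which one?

sigma holds, so mu follows (R9).
sigma and mu hold, so tau follows (R7).
From tau and delta, R1 gives xi.
rho would need psi, delta, and zeta (R8), but psi is never established. chi would need sigma, alpha, and beta (R4), but alpha is never established.

xi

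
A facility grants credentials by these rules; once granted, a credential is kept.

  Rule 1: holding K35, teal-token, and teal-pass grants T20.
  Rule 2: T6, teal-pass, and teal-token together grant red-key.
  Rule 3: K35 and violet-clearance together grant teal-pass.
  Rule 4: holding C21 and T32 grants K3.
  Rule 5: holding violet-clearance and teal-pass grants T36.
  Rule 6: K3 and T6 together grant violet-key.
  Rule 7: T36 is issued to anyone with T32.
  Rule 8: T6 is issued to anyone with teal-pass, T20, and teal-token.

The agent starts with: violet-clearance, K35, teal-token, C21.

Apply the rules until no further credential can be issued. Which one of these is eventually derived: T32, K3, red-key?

red-key

Holding K35 and violet-clearance grants teal-pass (Rule 3).
Holding K35, teal-token, and teal-pass grants T20 (Rule 1).
Holding teal-pass, T20, and teal-token grants T6 (Rule 8).
Holding T6, teal-pass, and teal-token grants red-key (Rule 2).
No rule produces T32, and it is not given. K3 would need C21 and T32 (Rule 4), but T32 is never granted.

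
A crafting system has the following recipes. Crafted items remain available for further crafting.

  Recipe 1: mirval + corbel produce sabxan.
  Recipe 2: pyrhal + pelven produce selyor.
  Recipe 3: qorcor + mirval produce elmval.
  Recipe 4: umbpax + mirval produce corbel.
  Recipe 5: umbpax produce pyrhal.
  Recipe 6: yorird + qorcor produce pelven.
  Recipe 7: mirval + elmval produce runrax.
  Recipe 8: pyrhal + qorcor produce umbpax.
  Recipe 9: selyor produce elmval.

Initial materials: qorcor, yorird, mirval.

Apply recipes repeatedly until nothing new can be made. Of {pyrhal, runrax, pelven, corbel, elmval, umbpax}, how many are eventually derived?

3

qorcor + mirval → elmval (Recipe 3).
yorird + qorcor → pelven (Recipe 6).
Using Recipe 7, mirval and elmval make runrax.
pyrhal would need umbpax (Recipe 5), but umbpax is never obtained.
runrax: reached.
pelven: reached.
corbel would need umbpax and mirval (Recipe 4), but umbpax is never obtained.
elmval: reached.
umbpax would need pyrhal and qorcor (Recipe 8), but pyrhal is never obtained.
Reached: runrax, pelven, and elmval — 3 of the 6.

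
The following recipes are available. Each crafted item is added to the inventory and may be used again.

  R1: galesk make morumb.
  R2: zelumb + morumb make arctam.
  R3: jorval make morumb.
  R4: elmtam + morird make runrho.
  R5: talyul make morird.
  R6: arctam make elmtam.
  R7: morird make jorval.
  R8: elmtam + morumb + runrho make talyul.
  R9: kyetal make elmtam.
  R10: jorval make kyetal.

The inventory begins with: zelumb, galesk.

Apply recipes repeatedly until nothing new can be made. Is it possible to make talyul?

talyul would need elmtam, morumb, and runrho (R8), but runrho is never obtained.

No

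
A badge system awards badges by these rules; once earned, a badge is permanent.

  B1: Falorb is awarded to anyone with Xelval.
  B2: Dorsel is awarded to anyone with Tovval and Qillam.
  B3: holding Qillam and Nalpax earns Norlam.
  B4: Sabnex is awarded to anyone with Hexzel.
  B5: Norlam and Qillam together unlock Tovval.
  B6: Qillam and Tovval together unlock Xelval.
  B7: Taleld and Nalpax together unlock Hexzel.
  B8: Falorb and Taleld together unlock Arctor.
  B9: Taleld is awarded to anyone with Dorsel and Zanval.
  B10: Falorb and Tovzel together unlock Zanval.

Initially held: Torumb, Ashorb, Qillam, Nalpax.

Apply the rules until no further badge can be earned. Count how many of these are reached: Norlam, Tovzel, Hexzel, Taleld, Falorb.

With Qillam and Nalpax, Norlam is earned (B3).
With Norlam and Qillam, Tovval is earned (B5).
With Qillam and Tovval, Xelval is earned (B6).
With Xelval, Falorb is earned (B1).
Norlam: reached.
No rule produces Tovzel, and it is not given.
Hexzel would need Taleld and Nalpax (B7), but Taleld is never earned.
Taleld would need Dorsel and Zanval (B9), but Zanval is never earned.
Falorb: reached.
Reached: Norlam and Falorb — 2 of the 5.

2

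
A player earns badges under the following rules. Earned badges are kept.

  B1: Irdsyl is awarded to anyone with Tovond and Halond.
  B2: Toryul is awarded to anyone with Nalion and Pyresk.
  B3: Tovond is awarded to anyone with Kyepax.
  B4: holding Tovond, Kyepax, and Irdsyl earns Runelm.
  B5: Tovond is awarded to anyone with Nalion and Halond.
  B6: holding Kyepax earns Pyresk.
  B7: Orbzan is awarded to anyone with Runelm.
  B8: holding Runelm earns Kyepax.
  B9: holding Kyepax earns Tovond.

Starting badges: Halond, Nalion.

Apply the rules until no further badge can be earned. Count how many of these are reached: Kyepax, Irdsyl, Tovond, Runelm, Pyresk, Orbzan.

2

With Nalion and Halond, Tovond is earned (B5).
With Tovond and Halond, Irdsyl is earned (B1).
Kyepax would need Runelm (B8), but Runelm is never earned.
Irdsyl: reached.
Tovond: reached.
Runelm would need Tovond, Kyepax, and Irdsyl (B4), but Kyepax is never earned.
Pyresk would need Kyepax (B6), but Kyepax is never earned.
Orbzan would need Runelm (B7), but Runelm is never earned.
Reached: Irdsyl and Tovond — 2 of the 6.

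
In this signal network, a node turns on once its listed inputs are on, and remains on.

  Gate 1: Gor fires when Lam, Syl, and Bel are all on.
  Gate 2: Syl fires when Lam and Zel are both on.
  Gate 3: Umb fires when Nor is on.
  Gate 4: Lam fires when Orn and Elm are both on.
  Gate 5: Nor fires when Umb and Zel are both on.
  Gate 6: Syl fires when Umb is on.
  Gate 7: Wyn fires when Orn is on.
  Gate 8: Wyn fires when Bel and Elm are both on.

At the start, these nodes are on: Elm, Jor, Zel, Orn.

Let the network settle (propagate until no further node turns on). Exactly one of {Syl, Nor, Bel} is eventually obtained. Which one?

Syl

Gate 4: Orn and Elm on → Lam on.
Lam and Zel are on, so Syl fires (Gate 2).
No rule produces Bel, and it is not given. Nor would need Umb and Zel (Gate 5), but Umb never turns on.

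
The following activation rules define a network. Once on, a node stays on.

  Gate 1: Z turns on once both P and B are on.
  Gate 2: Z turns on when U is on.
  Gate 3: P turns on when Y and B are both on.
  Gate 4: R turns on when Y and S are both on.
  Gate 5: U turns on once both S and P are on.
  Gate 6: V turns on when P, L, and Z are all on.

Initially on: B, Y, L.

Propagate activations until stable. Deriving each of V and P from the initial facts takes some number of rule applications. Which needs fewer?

P

P: Y and B are on, so P turns on (Gate 3). [1 rule application]
V: Gate 3: Y and B on → P on. P and B are on, so Z turns on (Gate 1). Gate 6: P, L, and Z on → V on. [3 rule applications]
P needs fewer.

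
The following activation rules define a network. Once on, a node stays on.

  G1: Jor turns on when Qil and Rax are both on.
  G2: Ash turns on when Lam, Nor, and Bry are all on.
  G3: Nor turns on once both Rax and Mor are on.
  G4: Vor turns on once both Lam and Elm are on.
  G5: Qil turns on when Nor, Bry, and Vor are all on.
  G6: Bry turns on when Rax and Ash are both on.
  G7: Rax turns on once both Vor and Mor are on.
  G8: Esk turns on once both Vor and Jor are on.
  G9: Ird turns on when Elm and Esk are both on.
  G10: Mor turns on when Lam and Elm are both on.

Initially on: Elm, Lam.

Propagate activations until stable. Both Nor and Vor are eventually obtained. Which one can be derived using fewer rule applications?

Vor: Lam and Elm are on, so Vor turns on (G4). [1 rule application]
Nor: G4: Lam and Elm on → Vor on. G10: Lam and Elm on → Mor on. Vor and Mor are on, so Rax turns on (G7). Rax and Mor are on, so Nor turns on (G3). [4 rule applications]
Vor needs fewer.

Vor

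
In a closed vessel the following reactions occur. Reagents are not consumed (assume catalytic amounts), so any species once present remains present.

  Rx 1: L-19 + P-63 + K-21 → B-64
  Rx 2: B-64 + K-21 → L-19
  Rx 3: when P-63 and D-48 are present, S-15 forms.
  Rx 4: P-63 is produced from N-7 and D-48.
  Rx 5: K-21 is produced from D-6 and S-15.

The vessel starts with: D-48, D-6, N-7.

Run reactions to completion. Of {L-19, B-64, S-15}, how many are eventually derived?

1

N-7 and D-48 present → P-63 forms (Rx 4).
P-63 and D-48 present → S-15 forms (Rx 3).
L-19 would need B-64 and K-21 (Rx 2), but B-64 never forms.
B-64 would need L-19, P-63, and K-21 (Rx 1), but L-19 never forms.
S-15: reached.
Reached: S-15 — 1 of the 3.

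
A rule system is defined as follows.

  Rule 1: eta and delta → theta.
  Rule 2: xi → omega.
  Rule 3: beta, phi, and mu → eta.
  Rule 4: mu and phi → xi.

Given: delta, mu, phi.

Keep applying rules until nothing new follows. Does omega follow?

Yes

From mu and phi, Rule 4 gives xi.
xi holds, so omega follows (Rule 2).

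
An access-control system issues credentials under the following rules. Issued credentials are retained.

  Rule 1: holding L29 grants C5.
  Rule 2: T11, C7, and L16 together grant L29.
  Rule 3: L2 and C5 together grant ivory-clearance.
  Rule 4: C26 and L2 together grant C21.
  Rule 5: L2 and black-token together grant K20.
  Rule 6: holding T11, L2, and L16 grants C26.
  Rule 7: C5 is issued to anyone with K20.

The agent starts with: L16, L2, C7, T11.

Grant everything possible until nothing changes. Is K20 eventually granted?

K20 would need L2 and black-token (Rule 5), but black-token is never granted.

No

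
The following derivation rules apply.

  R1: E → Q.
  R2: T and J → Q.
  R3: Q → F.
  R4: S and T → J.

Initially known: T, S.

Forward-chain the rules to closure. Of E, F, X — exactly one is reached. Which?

F

S and T hold, so J follows (R4).
T and J hold, so Q follows (R2).
Q holds, so F follows (R3).
No rule produces E, and it is not given. No rule produces X, and it is not given.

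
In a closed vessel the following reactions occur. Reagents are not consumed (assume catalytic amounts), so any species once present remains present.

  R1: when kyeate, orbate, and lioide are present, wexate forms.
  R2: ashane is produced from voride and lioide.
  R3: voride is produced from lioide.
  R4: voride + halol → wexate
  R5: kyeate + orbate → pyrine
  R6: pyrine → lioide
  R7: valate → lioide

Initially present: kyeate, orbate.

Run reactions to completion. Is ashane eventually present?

kyeate and orbate present → pyrine forms (R5).
pyrine present → lioide forms (R6).
lioide present → voride forms (R3).
voride and lioide present → ashane forms (R2).

Yes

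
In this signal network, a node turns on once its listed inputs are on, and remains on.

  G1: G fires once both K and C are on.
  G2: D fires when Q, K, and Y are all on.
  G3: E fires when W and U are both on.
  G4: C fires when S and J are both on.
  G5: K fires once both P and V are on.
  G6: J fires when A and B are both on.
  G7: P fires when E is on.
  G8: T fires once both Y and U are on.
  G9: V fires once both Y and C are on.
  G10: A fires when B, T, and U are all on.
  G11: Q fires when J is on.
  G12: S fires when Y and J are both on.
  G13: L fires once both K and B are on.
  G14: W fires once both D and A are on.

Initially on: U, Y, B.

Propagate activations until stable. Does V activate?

Yes

Y and U are on, so T fires (G8).
G10: B, T, and U on → A on.
G6: A and B on → J on.
G12: Y and J on → S on.
S and J are on, so C fires (G4).
Y and C are on, so V fires (G9).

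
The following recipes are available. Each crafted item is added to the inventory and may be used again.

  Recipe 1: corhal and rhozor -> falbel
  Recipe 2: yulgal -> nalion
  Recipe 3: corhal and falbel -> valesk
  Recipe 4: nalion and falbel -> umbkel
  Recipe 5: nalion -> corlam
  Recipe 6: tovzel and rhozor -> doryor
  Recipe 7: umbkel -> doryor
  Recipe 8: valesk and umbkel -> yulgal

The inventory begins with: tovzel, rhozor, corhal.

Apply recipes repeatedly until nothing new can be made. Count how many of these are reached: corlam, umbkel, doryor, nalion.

1

Using Recipe 6, tovzel and rhozor make doryor.
corlam would need nalion (Recipe 5), but nalion is never obtained.
umbkel would need nalion and falbel (Recipe 4), but nalion is never obtained.
doryor: reached.
nalion would need yulgal (Recipe 2), but yulgal is never obtained.
Reached: doryor — 1 of the 4.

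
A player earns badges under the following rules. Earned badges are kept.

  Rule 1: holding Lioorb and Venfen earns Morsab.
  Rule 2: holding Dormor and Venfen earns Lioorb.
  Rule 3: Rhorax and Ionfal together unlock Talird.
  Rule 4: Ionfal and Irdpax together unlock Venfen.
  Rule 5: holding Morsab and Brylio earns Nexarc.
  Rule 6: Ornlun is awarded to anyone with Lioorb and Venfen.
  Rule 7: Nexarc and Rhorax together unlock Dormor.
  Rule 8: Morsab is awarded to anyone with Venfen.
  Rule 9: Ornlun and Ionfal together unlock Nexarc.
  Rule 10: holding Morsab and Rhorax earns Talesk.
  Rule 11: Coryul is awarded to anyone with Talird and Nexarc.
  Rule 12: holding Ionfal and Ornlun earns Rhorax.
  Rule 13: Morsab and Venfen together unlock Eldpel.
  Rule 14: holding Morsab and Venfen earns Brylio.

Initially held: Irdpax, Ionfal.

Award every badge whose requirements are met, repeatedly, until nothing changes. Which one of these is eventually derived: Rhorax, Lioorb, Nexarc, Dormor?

With Ionfal and Irdpax, Venfen is earned (Rule 4).
With Venfen, Morsab is earned (Rule 8).
With Morsab and Venfen, Brylio is earned (Rule 14).
With Morsab and Brylio, Nexarc is earned (Rule 5).
Dormor would need Nexarc and Rhorax (Rule 7), but Rhorax is never earned. Rhorax would need Ionfal and Ornlun (Rule 12), but Ornlun is never earned. Lioorb would need Dormor and Venfen (Rule 2), but Dormor is never earned.

Nexarc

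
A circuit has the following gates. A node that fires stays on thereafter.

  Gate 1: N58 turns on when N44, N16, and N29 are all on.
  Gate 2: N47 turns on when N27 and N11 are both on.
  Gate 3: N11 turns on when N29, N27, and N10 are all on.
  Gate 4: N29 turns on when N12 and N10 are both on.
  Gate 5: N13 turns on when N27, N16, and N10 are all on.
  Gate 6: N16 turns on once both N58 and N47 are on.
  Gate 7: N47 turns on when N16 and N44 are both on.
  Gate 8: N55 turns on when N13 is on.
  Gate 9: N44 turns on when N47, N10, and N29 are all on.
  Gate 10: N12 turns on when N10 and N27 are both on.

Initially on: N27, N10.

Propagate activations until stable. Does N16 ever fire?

N16 would need N58 and N47 (Gate 6), but N58 never turns on.

No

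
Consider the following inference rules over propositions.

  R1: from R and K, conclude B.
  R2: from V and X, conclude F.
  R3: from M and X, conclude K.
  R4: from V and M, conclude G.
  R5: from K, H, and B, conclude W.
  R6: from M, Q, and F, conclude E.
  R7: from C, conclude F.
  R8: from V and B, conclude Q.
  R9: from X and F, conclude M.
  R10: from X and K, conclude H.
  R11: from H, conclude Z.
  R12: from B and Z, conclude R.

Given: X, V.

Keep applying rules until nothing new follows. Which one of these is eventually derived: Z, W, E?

From V and X, R2 gives F.
From X and F, R9 gives M.
M and X hold, so K follows (R3).
X and K hold, so H follows (R10).
From H, R11 gives Z.
W would need K, H, and B (R5), but B is never established. E would need M, Q, and F (R6), but Q is never established.

Z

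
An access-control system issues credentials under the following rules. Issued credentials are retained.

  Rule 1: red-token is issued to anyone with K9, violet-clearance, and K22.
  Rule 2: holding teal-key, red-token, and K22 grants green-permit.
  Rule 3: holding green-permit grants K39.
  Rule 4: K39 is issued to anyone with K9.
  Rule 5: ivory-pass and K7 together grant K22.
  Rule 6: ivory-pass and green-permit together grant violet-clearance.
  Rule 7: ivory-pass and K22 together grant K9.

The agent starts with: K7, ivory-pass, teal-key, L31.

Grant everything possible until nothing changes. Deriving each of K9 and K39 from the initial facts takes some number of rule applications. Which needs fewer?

K9: Holding ivory-pass and K7 grants K22 (Rule 5). Holding ivory-pass and K22 grants K9 (Rule 7). [2 rule applications]
K39: Holding ivory-pass and K7 grants K22 (Rule 5). Holding ivory-pass and K22 grants K9 (Rule 7). Holding K9 grants K39 (Rule 4). [3 rule applications]
K9 needs fewer.

K9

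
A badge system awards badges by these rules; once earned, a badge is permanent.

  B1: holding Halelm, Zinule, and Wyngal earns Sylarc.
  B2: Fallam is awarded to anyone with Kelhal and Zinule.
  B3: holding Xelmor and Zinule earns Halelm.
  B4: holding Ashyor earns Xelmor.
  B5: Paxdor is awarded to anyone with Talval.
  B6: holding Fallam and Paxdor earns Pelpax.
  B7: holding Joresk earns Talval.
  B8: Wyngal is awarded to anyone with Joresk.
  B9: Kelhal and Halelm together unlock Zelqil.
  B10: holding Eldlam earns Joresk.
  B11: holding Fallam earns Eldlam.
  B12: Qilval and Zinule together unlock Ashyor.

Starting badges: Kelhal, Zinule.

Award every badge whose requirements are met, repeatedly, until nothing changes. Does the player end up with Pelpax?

Yes

With Kelhal and Zinule, Fallam is earned (B2).
With Fallam, Eldlam is earned (B11).
With Eldlam, Joresk is earned (B10).
With Joresk, Talval is earned (B7).
With Talval, Paxdor is earned (B5).
With Fallam and Paxdor, Pelpax is earned (B6).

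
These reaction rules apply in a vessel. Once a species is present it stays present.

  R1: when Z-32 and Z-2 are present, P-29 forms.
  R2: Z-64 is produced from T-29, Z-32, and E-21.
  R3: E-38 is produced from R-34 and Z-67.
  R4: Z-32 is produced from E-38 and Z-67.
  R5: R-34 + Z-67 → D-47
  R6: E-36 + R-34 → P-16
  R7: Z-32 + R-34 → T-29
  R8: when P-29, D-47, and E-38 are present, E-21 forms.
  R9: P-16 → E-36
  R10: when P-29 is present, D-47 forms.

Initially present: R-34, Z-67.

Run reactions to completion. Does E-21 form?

E-21 would need P-29, D-47, and E-38 (R8), but P-29 never forms.

No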